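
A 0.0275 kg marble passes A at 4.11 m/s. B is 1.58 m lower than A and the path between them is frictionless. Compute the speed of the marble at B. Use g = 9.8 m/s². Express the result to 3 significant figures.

Energy conservation between the two points: ½mv₀² + mgh = ½mv²
v² = v₀² + 2gh = (4.11)² + 2(9.8)(1.58) = 47.860
v = √47.860 = 6.918 m/s

v = 6.92 m/s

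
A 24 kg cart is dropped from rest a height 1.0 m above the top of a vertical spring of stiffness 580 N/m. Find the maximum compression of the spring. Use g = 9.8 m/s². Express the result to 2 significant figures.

x = 1.4 m

Let x be the compression. The total drop is H + x, and the cart is instantaneously at rest at max compression, so energy conservation gives:
mg(H + x) = ½kx²
½(580)x² − (24)(9.8)x − (24)(9.8)(1.0) = 0
290.0x² − 235.2x − 235.2 = 0
x = [235.2 + √(55319 + 272832)]/(2 × 290.0) = 1.393 m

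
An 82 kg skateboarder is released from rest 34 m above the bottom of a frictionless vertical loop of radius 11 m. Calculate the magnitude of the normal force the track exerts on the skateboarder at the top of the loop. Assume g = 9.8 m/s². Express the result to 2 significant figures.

Energy from release to top (height 2r): mgh = ½mv_top² + mg(2r)
v_top² = 2g(h − 2r) = 2(9.8)(34 − 22.00) = 235.20 m²/s²
At the top, both N and weight point toward the centre: N + mg = mv_top²/r
N = m(v_top²/r − g) = 82(235.20/11 − 9.8) = 949.7 N

N = 950 N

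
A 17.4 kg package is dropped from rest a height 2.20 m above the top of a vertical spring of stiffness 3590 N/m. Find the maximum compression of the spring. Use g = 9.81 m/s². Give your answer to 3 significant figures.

x = 0.507 m

Take the reference level at the top of the uncompressed spring. At max compression the package has fallen H + x and is momentarily at rest:
mg(H + x) = ½kx²
½(3590)x² − (17.4)(9.81)x − (17.4)(9.81)(2.20) = 0
1795x² − 170.7x − 375.5 = 0
x = [170.7 + √(29136 + 2.6963e+06)]/(2 × 1795) = 0.5074 m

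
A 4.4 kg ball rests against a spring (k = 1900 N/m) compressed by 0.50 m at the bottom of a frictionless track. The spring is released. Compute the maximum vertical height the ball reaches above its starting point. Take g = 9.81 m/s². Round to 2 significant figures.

At maximum height the ball is at rest, so ½kx² = mgh
h = kx²/(2mg) = (1900)(0.50)²/(2 × 4.4 × 9.81) = 5.502 m

h = 5.5 m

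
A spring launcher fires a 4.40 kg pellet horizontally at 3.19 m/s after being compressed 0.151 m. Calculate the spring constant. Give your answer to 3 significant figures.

Energy stored in the spring equals the launch KE: ½kx² = ½mv²
k = mv²/x² = (4.40)(3.19)²/(0.151)² = 1964 N/m

k = 1960 N/m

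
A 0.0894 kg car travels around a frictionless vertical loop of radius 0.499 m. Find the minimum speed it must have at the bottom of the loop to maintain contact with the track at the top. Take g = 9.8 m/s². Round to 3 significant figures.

v = 4.94 m/s

At the top: mg = mv_top²/r ⇒ v_top² = gr = 4.890 m²/s²
Energy from bottom to top (height 2r): ½mv_bot² = ½mv_top² + mg(2r)
v_bot² = gr + 4gr = 5gr = 24.45
v_bot = √(5gr) = 4.945 m/s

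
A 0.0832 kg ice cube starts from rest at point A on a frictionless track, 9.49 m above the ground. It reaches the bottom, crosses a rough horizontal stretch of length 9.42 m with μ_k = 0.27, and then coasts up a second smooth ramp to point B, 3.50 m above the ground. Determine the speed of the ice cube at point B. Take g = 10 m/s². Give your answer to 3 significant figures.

v = 8.30 m/s

Energy at A: mgh₁ = (0.0832)(10)(9.49) = 7.8957 J
Friction loss: W_f = μ_k mg d = 2.116 J
At B: ½mv² + mgh₂ = mgh₁ − W_f
½mv² = 7.8957 − 2.116 − 2.9120 = 2.8676 J
v = √(2 × 2.8676/0.0832) = 8.303 m/s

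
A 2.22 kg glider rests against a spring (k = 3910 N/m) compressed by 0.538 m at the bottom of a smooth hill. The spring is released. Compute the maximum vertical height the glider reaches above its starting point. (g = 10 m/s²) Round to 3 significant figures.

h = 25.5 m

At maximum height the glider is at rest, so ½kx² = mgh
h = kx²/(2mg) = (3910)(0.538)²/(2 × 2.22 × 10) = 25.49 m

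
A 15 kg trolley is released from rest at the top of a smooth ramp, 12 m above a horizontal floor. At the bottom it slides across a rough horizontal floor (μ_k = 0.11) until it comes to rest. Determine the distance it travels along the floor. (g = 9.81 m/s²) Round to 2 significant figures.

Applying the work–energy principle:
At rest all PE has been dissipated by friction: mgh = μ_k m g d
d = h/μ_k = 12/0.11 = 109.1 m

d = 110 m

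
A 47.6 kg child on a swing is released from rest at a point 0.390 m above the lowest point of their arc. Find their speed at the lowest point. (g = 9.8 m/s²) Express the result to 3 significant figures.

Energy conservation between the two points: mgh = ½mv²
The mass cancels from both sides.
v = √(2gh) = √(2 × 9.8 × 0.390) = √7.6440 = 2.765 m/s

v = 2.76 m/s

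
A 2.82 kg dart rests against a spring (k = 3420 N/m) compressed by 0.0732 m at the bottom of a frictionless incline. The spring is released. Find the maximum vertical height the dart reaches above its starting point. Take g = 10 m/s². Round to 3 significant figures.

h = 0.325 m

At maximum height the dart is at rest, so ½kx² = mgh
h = kx²/(2mg) = (3420)(0.0732)²/(2 × 2.82 × 10) = 0.3249 m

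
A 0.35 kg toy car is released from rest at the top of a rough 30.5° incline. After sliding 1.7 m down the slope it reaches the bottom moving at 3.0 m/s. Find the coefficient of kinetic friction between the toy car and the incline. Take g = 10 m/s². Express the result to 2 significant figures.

mgh = ½mv² + μ_k (mg cosθ) L, with h = L sinθ
mgL sinθ = 3.0199 J; ½mv² = 1.5750 J
W_f = 3.0199 − 1.5750 = 1.445 J
μ_k = W_f/(mg cosθ · L) = 1.445/(3.016 × 1.7) = 0.2818

μ_k = 0.28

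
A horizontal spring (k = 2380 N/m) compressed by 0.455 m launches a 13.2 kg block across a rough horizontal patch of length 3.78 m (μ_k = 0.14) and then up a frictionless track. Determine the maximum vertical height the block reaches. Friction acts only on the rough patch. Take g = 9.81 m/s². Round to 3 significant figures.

h = 1.37 m

Spring energy: E₀ = ½kx² = ½(2380)(0.455)² = 246.36 J
Friction: W_f = μ_k mg d = (0.14)(13.2)(9.81)(3.78) = 68.53 J
Energy at base of ramp: E = 246.36 − 68.53 = 177.83 J
At max height all remaining energy is PE: mgh = E ⇒ h = E/(mg) = 177.83/(13.2 × 9.81) = 1.373 m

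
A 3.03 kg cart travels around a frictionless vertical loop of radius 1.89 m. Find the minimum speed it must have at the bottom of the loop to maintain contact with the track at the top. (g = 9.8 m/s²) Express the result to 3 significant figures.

v = 9.62 m/s

At the top: mg = mv_top²/r ⇒ v_top² = gr = 18.52 m²/s²
Energy from bottom to top (height 2r): ½mv_bot² = ½mv_top² + mg(2r)
v_bot² = gr + 4gr = 5gr = 92.61
v_bot = √(5gr) = 9.623 m/s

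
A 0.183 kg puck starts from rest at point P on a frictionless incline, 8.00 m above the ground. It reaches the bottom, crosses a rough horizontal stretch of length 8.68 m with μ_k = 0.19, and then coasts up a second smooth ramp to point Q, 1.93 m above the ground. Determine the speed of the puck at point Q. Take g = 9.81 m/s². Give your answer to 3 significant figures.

Energy at P: mgh₁ = (0.183)(9.81)(8.00) = 14.362 J
Friction loss: W_f = μ_k mg d = 2.961 J
At Q: ½mv² + mgh₂ = mgh₁ − W_f
½mv² = 14.362 − 2.961 − 3.4648 = 7.9364 J
v = √(2 × 7.9364/0.183) = 9.313 m/s

v = 9.31 m/s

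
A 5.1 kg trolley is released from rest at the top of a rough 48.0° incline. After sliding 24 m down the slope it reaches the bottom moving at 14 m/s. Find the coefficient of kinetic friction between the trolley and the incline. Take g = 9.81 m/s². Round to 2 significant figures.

μ_k = 0.49

Energy balance down the incline: mg L sinθ − ½mv² = μ_k (mg cosθ) L
mgL sinθ = 892.33 J; ½mv² = 499.80 J
W_f = 892.33 − 499.80 = 392.5 J
μ_k = W_f/(mg cosθ · L) = 392.5/(33.48 × 24) = 0.4885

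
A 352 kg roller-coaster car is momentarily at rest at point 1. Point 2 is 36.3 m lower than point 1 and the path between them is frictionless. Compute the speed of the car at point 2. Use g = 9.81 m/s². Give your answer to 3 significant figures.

Equating total energy at the two states: mgh = ½mv²
v = √(2gh) = √(2 × 9.81 × 36.3) = √712.21 = 26.69 m/s

v = 26.7 m/s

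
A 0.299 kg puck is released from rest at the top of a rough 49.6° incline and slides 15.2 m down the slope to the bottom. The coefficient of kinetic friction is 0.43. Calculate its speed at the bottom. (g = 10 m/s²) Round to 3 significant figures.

Taking the bottom as reference, mgh = ½mv² + μ_k N L with h = L sinθ, N = mg cosθ:
mgh = mgL sinθ = (0.299)(10)(15.2)sin49.6° = 34.610 J
W_f = μ_k mg cosθ · L = (0.43)(0.299)(10)cos49.6°·15.2 = 12.67 J
½mv² = 34.610 − 12.67 = 21.944 J
v = √(2 × 21.944/0.299) = 12.12 m/s

v = 12.1 m/s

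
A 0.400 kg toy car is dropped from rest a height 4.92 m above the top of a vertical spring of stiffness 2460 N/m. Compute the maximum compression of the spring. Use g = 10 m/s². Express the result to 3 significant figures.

x = 0.128 m

Measuring PE from the top of the relaxed spring, at max compression the car has dropped H + x with zero KE, so:
mg(H + x) = ½kx²
½(2460)x² − (0.400)(10)x − (0.400)(10)(4.92) = 0
1230x² − 4.000x − 19.68 = 0
x = [4.000 + √(16.00 + 96826)]/(2 × 1230) = 0.1281 m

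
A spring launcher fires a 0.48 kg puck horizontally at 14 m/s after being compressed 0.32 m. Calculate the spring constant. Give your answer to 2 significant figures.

k = 920 N/m

Spring PE at full compression equals KE at release: ½kx² = ½mv²
k = mv²/x² = (0.48)(14)²/(0.32)² = 918.7 N/m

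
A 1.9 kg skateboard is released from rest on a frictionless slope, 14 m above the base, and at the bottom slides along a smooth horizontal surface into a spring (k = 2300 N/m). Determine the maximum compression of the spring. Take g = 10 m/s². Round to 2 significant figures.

Gravitational PE at the top equals spring PE at max compression: mgh = ½kx²
x = √(2mgh/k) = √(2 × 1.9 × 10 × 14 / 2300) = 0.4809 m

x = 0.48 m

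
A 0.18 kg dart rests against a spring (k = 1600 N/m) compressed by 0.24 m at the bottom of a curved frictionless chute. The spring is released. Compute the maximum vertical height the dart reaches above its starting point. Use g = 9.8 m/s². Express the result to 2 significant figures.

h = 26 m

At maximum height the dart is at rest, so ½kx² = mgh
h = kx²/(2mg) = (1600)(0.24)²/(2 × 0.18 × 9.8) = 26.12 m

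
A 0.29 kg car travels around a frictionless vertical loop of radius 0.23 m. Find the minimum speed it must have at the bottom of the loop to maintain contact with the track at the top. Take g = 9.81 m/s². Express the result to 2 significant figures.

v = 3.4 m/s

At the top: mg = mv_top²/r ⇒ v_top² = gr = 2.256 m²/s²
Energy from bottom to top (height 2r): ½mv_bot² = ½mv_top² + mg(2r)
v_bot² = gr + 4gr = 5gr = 11.28
v_bot = √(5gr) = 3.359 m/s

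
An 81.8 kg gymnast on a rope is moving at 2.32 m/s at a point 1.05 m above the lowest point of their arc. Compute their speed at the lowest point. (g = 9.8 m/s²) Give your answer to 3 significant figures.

Energy conservation between the two points: ½mv₀² + mgh = ½mv²
The mass cancels from both sides.
v² = v₀² + 2gh = (2.32)² + 2(9.8)(1.05) = 25.962
v = √25.962 = 5.095 m/s

v = 5.10 m/s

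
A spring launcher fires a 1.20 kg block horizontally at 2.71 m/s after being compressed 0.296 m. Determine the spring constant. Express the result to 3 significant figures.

k = 101 N/m

Energy stored in the spring equals the launch KE: ½kx² = ½mv²
k = mv²/x² = (1.20)(2.71)²/(0.296)² = 100.6 N/m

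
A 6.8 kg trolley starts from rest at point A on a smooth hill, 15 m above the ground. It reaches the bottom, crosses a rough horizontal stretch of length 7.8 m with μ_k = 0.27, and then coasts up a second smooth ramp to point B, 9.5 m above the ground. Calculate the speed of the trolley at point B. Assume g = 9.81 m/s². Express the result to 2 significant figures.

Energy at A: mgh₁ = (6.8)(9.81)(15) = 1000.6 J
Friction loss: W_f = μ_k mg d = 140.5 J
At B: ½mv² + mgh₂ = mgh₁ − W_f
½mv² = 1000.6 − 140.5 − 633.73 = 226.41 J
v = √(2 × 226.41/6.8) = 8.160 m/s

v = 8.2 m/s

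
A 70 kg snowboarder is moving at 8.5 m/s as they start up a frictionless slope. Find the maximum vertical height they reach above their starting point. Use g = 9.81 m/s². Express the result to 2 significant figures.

By energy conservation, ½mv² = mgh
h = v²/(2g) = 8.5²/(2 × 9.81) = 3.682 m

h = 3.7 m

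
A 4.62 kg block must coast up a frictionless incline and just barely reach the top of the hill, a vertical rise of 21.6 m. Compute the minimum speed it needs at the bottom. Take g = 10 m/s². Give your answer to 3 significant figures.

v = 20.8 m/s

At the top it is momentarily at rest, so all KE converts to PE: ½mv² = mgh
v = √(2gh) = √(2 × 10 × 21.6) = 20.78 m/s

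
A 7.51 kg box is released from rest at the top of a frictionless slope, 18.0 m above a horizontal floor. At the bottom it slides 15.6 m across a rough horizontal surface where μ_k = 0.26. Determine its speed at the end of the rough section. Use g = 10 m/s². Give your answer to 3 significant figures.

Applying the work–energy principle:
mgh = ½mv² + μ_k m g d
W_f = μ_k mg d = (0.26)(7.51)(10)(15.6) = 304.6 J
½mv² = mgh − W_f = 1351.8 − 304.6 = 1047.2 J
v = √(2 × 1047.2/7.51) = 16.70 m/s

v = 16.7 m/s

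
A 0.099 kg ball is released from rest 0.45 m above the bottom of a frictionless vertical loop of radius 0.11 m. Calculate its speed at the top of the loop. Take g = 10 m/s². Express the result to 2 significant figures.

v = 2.1 m/s

Energy conservation: mgh = ½mv_top² + mg(2r)
v_top² = 2g(h − 2r) = 2(10)(0.45 − 0.2200) = 4.600
v_top = 2.145 m/s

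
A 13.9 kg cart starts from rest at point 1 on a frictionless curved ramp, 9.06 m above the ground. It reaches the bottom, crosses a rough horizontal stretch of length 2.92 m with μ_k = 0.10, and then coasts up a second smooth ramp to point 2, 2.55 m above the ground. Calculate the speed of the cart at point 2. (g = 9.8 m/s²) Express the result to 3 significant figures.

v = 11.0 m/s

Energy at 1: mgh₁ = (13.9)(9.8)(9.06) = 1234.2 J
Friction loss: W_f = μ_k mg d = 39.78 J
At 2: ½mv² + mgh₂ = mgh₁ − W_f
½mv² = 1234.2 − 39.78 − 347.36 = 847.02 J
v = √(2 × 847.02/13.9) = 11.04 m/s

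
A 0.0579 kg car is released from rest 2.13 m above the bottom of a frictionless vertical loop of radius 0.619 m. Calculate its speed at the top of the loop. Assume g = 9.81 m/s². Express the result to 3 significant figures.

v = 4.18 m/s

Energy conservation: mgh = ½mv_top² + mg(2r)
v_top² = 2g(h − 2r) = 2(9.81)(2.13 − 1.238) = 17.50
v_top = 4.183 m/s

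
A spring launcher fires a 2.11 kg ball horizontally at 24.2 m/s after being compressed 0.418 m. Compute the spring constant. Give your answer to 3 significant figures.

k = 7070 N/m

½kx² = ½mv²
k = mv²/x² = (2.11)(24.2)²/(0.418)² = 7072 N/m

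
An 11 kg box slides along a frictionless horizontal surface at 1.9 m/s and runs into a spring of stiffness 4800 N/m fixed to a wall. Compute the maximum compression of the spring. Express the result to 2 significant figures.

x = 0.091 m

At max compression the box is momentarily at rest: ½mv² = ½kx²
x = v√(m/k) = 1.9 × √(11/4800) = 0.09096 m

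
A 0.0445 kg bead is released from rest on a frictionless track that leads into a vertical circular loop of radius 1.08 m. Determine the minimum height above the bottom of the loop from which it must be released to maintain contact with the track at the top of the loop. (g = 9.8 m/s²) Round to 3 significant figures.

h = 2.70 m

At the top, for minimum speed gravity alone supplies the centripetal force: mg = mv_top²/r ⇒ v_top² = gr = 10.58 m²/s²
Energy conservation from release height h to the top (height 2r): mgh = ½mv_top² + mg(2r)
h = v_top²/(2g) + 2r = r/2 + 2r = 5r/2 = 2.700 m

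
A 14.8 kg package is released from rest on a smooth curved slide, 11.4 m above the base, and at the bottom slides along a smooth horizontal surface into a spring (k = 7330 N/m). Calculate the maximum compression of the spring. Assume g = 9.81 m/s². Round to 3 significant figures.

Energy conservation (no friction) from release to max compression: mgh = ½kx²
x = √(2mgh/k) = √(2 × 14.8 × 9.81 × 11.4 / 7330) = 0.6720 m

x = 0.672 m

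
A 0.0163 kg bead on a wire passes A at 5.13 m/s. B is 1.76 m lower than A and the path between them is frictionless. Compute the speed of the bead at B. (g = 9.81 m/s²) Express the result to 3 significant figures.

v = 7.80 m/s

Equating total energy at the two states: ½mv₀² + mgh = ½mv²
v² = v₀² + 2gh = (5.13)² + 2(9.81)(1.76) = 60.848
v = √60.848 = 7.801 m/s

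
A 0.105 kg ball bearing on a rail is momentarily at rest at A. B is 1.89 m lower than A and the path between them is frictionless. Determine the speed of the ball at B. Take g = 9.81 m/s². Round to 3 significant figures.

v = 6.09 m/s

Mechanical energy is conserved (no friction): mgh = ½mv²
v = √(2gh) = √(2 × 9.81 × 1.89) = √37.082 = 6.089 m/s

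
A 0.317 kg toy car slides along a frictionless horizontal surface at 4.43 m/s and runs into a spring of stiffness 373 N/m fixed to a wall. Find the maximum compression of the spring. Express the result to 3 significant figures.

x = 0.129 m

Conservation of energy between contact and max compression: ½mv² = ½kx²
x = v√(m/k) = 4.43 × √(0.317/373) = 0.1291 m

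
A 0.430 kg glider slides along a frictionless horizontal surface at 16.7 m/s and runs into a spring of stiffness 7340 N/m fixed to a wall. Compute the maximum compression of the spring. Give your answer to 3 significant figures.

At max compression the glider is momentarily at rest: ½mv² = ½kx²
x = v√(m/k) = 16.7 × √(0.430/7340) = 0.1278 m

x = 0.128 m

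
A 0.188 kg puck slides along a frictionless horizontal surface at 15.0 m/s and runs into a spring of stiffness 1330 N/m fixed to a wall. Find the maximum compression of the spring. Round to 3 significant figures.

x = 0.178 m

Conservation of energy between contact and max compression: ½mv² = ½kx²
x = v√(m/k) = 15.0 × √(0.188/1330) = 0.1783 m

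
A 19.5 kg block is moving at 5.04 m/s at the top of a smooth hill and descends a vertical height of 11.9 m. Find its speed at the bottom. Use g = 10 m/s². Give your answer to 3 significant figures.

v = 16.2 m/s

Energy conservation between the two points: ½mv₀² + mgh = ½mv²
v² = v₀² + 2gh = (5.04)² + 2(10)(11.9) = 263.40
v = √263.40 = 16.23 m/s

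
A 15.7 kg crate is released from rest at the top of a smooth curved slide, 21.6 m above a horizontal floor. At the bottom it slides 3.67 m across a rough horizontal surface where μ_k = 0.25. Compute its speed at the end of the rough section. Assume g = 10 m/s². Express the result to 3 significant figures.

v = 20.3 m/s

Energy bookkeeping (friction removes W_f = μ_k N d):
mgh = ½mv² + μ_k m g d
W_f = μ_k mg d = (0.25)(15.7)(10)(3.67) = 144.0 J
½mv² = mgh − W_f = 3391.2 − 144.0 = 3247.2 J
v = √(2 × 3247.2/15.7) = 20.34 m/s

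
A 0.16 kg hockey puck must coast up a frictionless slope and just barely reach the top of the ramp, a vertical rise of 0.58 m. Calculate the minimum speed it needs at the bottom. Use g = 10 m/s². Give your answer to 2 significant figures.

v = 3.4 m/s

At the top it is momentarily at rest, so all KE converts to PE: ½mv² = mgh
v = √(2gh) = √(2 × 10 × 0.58) = 3.406 m/s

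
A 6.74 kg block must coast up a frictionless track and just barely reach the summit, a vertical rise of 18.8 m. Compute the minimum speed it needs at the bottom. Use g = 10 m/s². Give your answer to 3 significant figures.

At the top it is momentarily at rest, so all KE converts to PE: ½mv² = mgh
v = √(2gh) = √(2 × 10 × 18.8) = 19.39 m/s

v = 19.4 m/s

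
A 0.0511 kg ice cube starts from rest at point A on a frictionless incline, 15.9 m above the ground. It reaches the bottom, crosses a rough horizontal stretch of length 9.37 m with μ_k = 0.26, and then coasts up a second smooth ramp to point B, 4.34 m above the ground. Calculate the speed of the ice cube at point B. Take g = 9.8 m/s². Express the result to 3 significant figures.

v = 13.4 m/s

Energy at A: mgh₁ = (0.0511)(9.8)(15.9) = 7.9624 J
Friction loss: W_f = μ_k mg d = 1.220 J
At B: ½mv² + mgh₂ = mgh₁ − W_f
½mv² = 7.9624 − 1.220 − 2.1734 = 4.5690 J
v = √(2 × 4.5690/0.0511) = 13.37 m/s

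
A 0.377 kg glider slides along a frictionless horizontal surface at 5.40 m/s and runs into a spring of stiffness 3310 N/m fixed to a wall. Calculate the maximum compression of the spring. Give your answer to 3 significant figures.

Conservation of energy between contact and max compression: ½mv² = ½kx²
x = v√(m/k) = 5.40 × √(0.377/3310) = 0.05763 m

x = 0.0576 m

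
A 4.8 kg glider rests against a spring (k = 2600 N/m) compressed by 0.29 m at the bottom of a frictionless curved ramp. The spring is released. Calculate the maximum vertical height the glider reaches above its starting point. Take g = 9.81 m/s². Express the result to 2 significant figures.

h = 2.3 m

Energy conservation from release to the highest point: ½kx² = mgh
h = kx²/(2mg) = (2600)(0.29)²/(2 × 4.8 × 9.81) = 2.322 m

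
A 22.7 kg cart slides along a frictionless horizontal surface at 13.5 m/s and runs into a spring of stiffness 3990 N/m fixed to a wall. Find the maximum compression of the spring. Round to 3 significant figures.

All KE is stored as spring PE at maximum compression: ½mv² = ½kx²
x = v√(m/k) = 13.5 × √(22.7/3990) = 1.018 m

x = 1.02 m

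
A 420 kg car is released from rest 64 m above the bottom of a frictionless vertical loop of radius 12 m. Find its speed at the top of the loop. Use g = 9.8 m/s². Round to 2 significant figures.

Energy conservation: mgh = ½mv_top² + mg(2r)
v_top² = 2g(h − 2r) = 2(9.8)(64 − 24.00) = 784.0
v_top = 28.00 m/s

v = 28 m/s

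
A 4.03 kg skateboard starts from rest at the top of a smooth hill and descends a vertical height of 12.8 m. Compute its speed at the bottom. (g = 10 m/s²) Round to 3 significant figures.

v = 16.0 m/s

Mechanical energy is conserved (no friction): mgh = ½mv²
v = √(2gh) = √(2 × 10 × 12.8) = √256.00 = 16.00 m/s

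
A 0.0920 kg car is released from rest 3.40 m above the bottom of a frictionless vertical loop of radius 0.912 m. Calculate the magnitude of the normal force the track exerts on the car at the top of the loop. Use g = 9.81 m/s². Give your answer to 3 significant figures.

Energy from release to top (height 2r): mgh = ½mv_top² + mg(2r)
v_top² = 2g(h − 2r) = 2(9.81)(3.40 − 1.824) = 30.921 m²/s²
At the top, both N and weight point toward the centre: N + mg = mv_top²/r
N = m(v_top²/r − g) = 0.0920(30.921/0.912 − 9.81) = 2.217 N

N = 2.22 N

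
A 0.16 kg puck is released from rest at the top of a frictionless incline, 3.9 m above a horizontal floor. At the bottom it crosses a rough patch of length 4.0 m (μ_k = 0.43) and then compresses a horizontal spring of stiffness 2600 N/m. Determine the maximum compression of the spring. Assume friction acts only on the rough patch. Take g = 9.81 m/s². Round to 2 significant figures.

x = 0.051 m

Initial energy: E₁ = mgh = (0.16)(9.81)(3.9) = 6.1214 J
Friction removes W_f = μ_k mg d = (0.43)(0.16)(9.81)(4.0) = 2.700 J
Energy reaching the spring: E = 6.1214 − 2.700 = 3.4217 J
At max compression ½kx² = E ⇒ x = √(2E/k) = √(2 × 3.4217/2600) = 0.05130 m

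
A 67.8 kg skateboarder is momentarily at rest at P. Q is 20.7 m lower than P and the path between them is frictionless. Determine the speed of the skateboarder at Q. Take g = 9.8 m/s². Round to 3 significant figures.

v = 20.1 m/s

Equating total energy at the two states: mgh = ½mv²
v = √(2gh) = √(2 × 9.8 × 20.7) = √405.72 = 20.14 m/s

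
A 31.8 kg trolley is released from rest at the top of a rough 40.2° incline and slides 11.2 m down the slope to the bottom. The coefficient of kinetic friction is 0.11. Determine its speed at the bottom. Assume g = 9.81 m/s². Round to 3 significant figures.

Work–energy: mg(L sinθ) − μ_k(mg cosθ)L = ½mv²
mgh = mgL sinθ = (31.8)(9.81)(11.2)sin40.2° = 2255.2 J
W_f = μ_k mg cosθ · L = (0.11)(31.8)(9.81)cos40.2°·11.2 = 293.6 J
½mv² = 2255.2 − 293.6 = 1961.6 J
v = √(2 × 1961.6/31.8) = 11.11 m/s

v = 11.1 m/s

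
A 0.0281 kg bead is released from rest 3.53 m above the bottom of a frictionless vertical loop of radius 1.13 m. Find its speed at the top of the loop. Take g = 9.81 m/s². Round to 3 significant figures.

Energy conservation: mgh = ½mv_top² + mg(2r)
v_top² = 2g(h − 2r) = 2(9.81)(3.53 − 2.260) = 24.92
v_top = 4.992 m/s

v = 4.99 m/s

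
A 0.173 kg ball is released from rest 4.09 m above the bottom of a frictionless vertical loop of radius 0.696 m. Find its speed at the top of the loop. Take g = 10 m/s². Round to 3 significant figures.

Energy conservation: mgh = ½mv_top² + mg(2r)
v_top² = 2g(h − 2r) = 2(10)(4.09 − 1.392) = 53.96
v_top = 7.346 m/s

v = 7.35 m/s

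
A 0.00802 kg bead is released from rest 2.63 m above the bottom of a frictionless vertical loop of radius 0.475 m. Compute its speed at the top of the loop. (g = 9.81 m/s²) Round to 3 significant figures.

Energy conservation: mgh = ½mv_top² + mg(2r)
v_top² = 2g(h − 2r) = 2(9.81)(2.63 − 0.9500) = 32.96
v_top = 5.741 m/s

v = 5.74 m/s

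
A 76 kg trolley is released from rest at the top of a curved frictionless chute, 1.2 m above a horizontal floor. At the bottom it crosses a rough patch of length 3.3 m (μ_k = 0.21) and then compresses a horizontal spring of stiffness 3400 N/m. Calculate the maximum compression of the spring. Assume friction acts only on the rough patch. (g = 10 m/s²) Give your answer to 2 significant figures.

Initial energy: E₁ = mgh = (76)(10)(1.2) = 912.00 J
Friction removes W_f = μ_k mg d = (0.21)(76)(10)(3.3) = 526.7 J
Energy reaching the spring: E = 912.00 − 526.7 = 385.32 J
At max compression ½kx² = E ⇒ x = √(2E/k) = √(2 × 385.32/3400) = 0.4761 m

x = 0.48 m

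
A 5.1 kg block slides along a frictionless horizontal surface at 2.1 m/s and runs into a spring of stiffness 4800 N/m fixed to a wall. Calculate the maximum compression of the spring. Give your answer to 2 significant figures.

x = 0.068 m

Conservation of energy between contact and max compression: ½mv² = ½kx²
x = v√(m/k) = 2.1 × √(5.1/4800) = 0.06845 m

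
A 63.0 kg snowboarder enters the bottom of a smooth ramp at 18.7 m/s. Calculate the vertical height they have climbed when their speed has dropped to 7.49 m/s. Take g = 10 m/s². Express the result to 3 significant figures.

h = 14.7 m

Energy balance between the two points: ½mv₁² = ½mv₂² + mgh
h = (v₁² − v₂²)/(2g) = (18.7² − 7.49²)/(2 × 10) = 14.68 m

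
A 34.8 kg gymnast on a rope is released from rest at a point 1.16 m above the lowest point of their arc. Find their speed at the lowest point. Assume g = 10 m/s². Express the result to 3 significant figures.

Mechanical energy is conserved (no friction): mgh = ½mv²
The mass cancels from both sides.
v = √(2gh) = √(2 × 10 × 1.16) = √23.200 = 4.817 m/s

v = 4.82 m/s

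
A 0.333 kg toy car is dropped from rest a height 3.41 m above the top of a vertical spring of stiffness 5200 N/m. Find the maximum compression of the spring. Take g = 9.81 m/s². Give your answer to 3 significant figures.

x = 0.0661 m

Measuring PE from the top of the relaxed spring, at max compression the car has dropped H + x with zero KE, so:
mg(H + x) = ½kx²
½(5200)x² − (0.333)(9.81)x − (0.333)(9.81)(3.41) = 0
2600x² − 3.267x − 11.14 = 0
x = [3.267 + √(10.67 + 115851)]/(2 × 2600) = 0.06609 m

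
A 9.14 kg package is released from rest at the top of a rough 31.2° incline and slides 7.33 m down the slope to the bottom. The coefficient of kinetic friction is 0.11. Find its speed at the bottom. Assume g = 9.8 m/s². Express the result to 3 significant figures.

v = 7.80 m/s

Work–energy: mg(L sinθ) − μ_k(mg cosθ)L = ½mv²
mgh = mgL sinθ = (9.14)(9.8)(7.33)sin31.2° = 340.12 J
W_f = μ_k mg cosθ · L = (0.11)(9.14)(9.8)cos31.2°·7.33 = 61.78 J
½mv² = 340.12 − 61.78 = 278.34 J
v = √(2 × 278.34/9.14) = 7.804 m/s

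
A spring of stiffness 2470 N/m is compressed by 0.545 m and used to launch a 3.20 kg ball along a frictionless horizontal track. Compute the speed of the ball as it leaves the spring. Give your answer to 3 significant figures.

The ball leaves the spring when the spring is at natural length, so ½kx² = ½mv²
v = x√(k/m) = 0.545 × √(2470/3.20) = 15.14 m/s

v = 15.1 m/s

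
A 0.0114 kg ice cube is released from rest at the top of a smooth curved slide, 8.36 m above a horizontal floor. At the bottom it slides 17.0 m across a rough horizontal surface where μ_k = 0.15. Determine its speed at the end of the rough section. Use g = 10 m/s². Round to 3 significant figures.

v = 10.8 m/s

Applying the work–energy principle:
mgh = ½mv² + μ_k m g d
W_f = μ_k mg d = (0.15)(0.0114)(10)(17.0) = 0.2907 J
½mv² = mgh − W_f = 0.95304 − 0.2907 = 0.66234 J
v = √(2 × 0.66234/0.0114) = 10.78 m/s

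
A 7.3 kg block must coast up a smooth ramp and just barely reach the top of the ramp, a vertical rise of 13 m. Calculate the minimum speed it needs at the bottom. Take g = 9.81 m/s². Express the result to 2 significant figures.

At the top it is momentarily at rest, so all KE converts to PE: ½mv² = mgh
v = √(2gh) = √(2 × 9.81 × 13) = 15.97 m/s

v = 16 m/s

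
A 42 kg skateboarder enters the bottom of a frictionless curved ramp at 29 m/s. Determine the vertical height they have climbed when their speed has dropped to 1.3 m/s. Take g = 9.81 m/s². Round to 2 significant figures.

h = 43 m

Conservation of energy: ½mv₁² = ½mv₂² + mgh
h = (v₁² − v₂²)/(2g) = (29² − 1.3²)/(2 × 9.81) = 42.78 m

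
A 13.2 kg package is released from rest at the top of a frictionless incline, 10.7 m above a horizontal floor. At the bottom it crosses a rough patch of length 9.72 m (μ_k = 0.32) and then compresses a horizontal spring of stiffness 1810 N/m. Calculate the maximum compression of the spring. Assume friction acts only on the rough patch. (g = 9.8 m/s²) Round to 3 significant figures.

Initial energy: E₁ = mgh = (13.2)(9.8)(10.7) = 1384.2 J
Friction removes W_f = μ_k mg d = (0.32)(13.2)(9.8)(9.72) = 402.4 J
Energy reaching the spring: E = 1384.2 − 402.4 = 981.79 J
At max compression ½kx² = E ⇒ x = √(2E/k) = √(2 × 981.79/1810) = 1.042 m

x = 1.04 m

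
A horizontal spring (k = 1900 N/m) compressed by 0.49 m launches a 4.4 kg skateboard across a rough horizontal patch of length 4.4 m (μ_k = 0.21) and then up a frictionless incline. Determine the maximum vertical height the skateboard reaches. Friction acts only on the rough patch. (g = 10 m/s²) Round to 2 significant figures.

Spring energy: E₀ = ½kx² = ½(1900)(0.49)² = 228.09 J
Friction: W_f = μ_k mg d = (0.21)(4.4)(10)(4.4) = 40.66 J
Energy at base of ramp: E = 228.09 − 40.66 = 187.44 J
At max height all remaining energy is PE: mgh = E ⇒ h = E/(mg) = 187.44/(4.4 × 10) = 4.260 m

h = 4.3 m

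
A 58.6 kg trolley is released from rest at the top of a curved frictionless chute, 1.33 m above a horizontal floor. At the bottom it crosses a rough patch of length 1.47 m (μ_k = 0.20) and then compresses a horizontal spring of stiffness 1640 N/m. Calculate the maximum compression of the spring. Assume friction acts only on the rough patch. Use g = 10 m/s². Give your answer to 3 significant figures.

x = 0.860 m

Initial energy: E₁ = mgh = (58.6)(10)(1.33) = 779.38 J
Friction removes W_f = μ_k mg d = (0.20)(58.6)(10)(1.47) = 172.3 J
Energy reaching the spring: E = 779.38 − 172.3 = 607.10 J
At max compression ½kx² = E ⇒ x = √(2E/k) = √(2 × 607.10/1640) = 0.8604 m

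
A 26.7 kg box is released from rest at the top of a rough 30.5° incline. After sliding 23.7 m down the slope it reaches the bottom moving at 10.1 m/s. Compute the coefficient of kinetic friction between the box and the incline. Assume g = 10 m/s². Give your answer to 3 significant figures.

Energy balance down the incline: mg L sinθ − ½mv² = μ_k (mg cosθ) L
mgL sinθ = 3211.7 J; ½mv² = 1361.8 J
W_f = 3211.7 − 1361.8 = 1850 J
μ_k = W_f/(mg cosθ · L) = 1850/(230.1 × 23.7) = 0.3393

μ_k = 0.339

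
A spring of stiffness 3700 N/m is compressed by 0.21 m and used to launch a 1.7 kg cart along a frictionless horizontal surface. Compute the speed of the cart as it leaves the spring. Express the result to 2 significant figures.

v = 9.8 m/s

Spring PE converts entirely to kinetic energy: ½kx² = ½mv²
v = x√(k/m) = 0.21 × √(3700/1.7) = 9.797 m/s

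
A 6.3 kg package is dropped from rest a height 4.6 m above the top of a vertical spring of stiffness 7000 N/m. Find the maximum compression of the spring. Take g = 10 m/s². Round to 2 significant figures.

x = 0.30 m

Measuring PE from the top of the relaxed spring, at max compression the package has dropped H + x with zero KE, so:
mg(H + x) = ½kx²
½(7000)x² − (6.3)(10)x − (6.3)(10)(4.6) = 0
3500x² − 63.00x − 289.8 = 0
x = [63.00 + √(3969 + 4.0572e+06)]/(2 × 3500) = 0.2969 m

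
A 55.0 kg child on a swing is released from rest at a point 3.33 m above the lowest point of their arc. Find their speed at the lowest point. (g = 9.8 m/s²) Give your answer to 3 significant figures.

v = 8.08 m/s

Energy conservation between the two points: mgh = ½mv²
v = √(2gh) = √(2 × 9.8 × 3.33) = √65.268 = 8.079 m/s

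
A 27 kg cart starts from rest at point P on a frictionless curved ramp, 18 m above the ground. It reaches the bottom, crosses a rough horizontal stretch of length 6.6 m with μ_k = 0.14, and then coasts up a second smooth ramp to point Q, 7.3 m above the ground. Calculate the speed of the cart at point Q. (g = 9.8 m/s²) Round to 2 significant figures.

Energy at P: mgh₁ = (27)(9.8)(18) = 4762.8 J
Friction loss: W_f = μ_k mg d = 244.5 J
At Q: ½mv² + mgh₂ = mgh₁ − W_f
½mv² = 4762.8 − 244.5 − 1931.6 = 2586.7 J
v = √(2 × 2586.7/27) = 13.84 m/s

v = 14 m/s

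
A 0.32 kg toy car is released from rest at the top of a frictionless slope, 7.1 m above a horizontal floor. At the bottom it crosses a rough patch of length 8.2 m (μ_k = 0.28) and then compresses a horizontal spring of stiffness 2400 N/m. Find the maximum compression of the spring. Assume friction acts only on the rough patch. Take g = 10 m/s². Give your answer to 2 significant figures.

Initial energy: E₁ = mgh = (0.32)(10)(7.1) = 22.720 J
Friction removes W_f = μ_k mg d = (0.28)(0.32)(10)(8.2) = 7.347 J
Energy reaching the spring: E = 22.720 − 7.347 = 15.373 J
At max compression ½kx² = E ⇒ x = √(2E/k) = √(2 × 15.373/2400) = 0.1132 m

x = 0.11 m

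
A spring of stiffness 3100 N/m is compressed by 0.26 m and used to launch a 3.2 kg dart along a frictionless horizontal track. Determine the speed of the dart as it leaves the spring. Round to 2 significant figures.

v = 8.1 m/s

Conservation of energy: ½kx² = ½mv²
v = x√(k/m) = 0.26 × √(3100/3.2) = 8.092 m/s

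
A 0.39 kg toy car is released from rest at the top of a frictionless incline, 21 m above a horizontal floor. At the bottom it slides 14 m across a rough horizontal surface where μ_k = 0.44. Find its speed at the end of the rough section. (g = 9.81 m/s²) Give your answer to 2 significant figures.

v = 17 m/s

Energy at the top = energy at the end + work done against friction:
mgh = ½mv² + μ_k m g d
W_f = μ_k mg d = (0.44)(0.39)(9.81)(14) = 23.57 J
½mv² = mgh − W_f = 80.344 − 23.57 = 56.776 J
v = √(2 × 56.776/0.39) = 17.06 m/s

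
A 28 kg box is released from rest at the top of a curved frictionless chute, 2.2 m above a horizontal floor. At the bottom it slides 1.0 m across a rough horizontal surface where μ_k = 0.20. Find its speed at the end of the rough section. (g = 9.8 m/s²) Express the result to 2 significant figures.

v = 6.3 m/s

Energy at the top = energy at the end + work done against friction:
mgh = ½mv² + μ_k m g d
W_f = μ_k mg d = (0.20)(28)(9.8)(1.0) = 54.88 J
½mv² = mgh − W_f = 603.68 − 54.88 = 548.80 J
v = √(2 × 548.80/28) = 6.261 m/s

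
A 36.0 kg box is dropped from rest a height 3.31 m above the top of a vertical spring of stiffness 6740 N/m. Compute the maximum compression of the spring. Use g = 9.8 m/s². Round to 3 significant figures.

Let x be the compression. The total drop is H + x, and the box is instantaneously at rest at max compression, so energy conservation gives:
mg(H + x) = ½kx²
½(6740)x² − (36.0)(9.8)x − (36.0)(9.8)(3.31) = 0
3370x² − 352.8x − 1168 = 0
x = [352.8 + √(124468 + 1.5742e+07)]/(2 × 3370) = 0.6433 m

x = 0.643 m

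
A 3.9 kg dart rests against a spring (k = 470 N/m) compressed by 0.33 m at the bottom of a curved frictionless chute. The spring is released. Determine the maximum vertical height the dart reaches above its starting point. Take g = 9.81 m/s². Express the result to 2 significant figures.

h = 0.67 m

Energy conservation from release to the highest point: ½kx² = mgh
h = kx²/(2mg) = (470)(0.33)²/(2 × 3.9 × 9.81) = 0.6689 m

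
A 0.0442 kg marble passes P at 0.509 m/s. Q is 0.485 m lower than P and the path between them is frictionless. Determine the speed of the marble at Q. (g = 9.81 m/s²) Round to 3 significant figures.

v = 3.13 m/s

Equating total energy at the two states: ½mv₀² + mgh = ½mv²
v² = v₀² + 2gh = (0.509)² + 2(9.81)(0.485) = 9.7748
v = √9.7748 = 3.126 m/s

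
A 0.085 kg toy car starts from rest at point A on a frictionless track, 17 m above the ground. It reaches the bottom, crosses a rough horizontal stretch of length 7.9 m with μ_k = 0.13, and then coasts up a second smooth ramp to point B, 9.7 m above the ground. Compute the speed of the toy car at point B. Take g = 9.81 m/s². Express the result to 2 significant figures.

v = 11 m/s

Energy at A: mgh₁ = (0.085)(9.81)(17) = 14.175 J
Friction loss: W_f = μ_k mg d = 0.8564 J
At B: ½mv² + mgh₂ = mgh₁ − W_f
½mv² = 14.175 − 0.8564 − 8.0883 = 5.2307 J
v = √(2 × 5.2307/0.085) = 11.09 m/s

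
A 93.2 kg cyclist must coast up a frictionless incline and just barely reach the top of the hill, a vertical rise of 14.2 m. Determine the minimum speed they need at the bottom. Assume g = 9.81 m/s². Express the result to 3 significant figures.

At the top they are momentarily at rest, so all KE converts to PE: ½mv² = mgh
v = √(2gh) = √(2 × 9.81 × 14.2) = 16.69 m/s

v = 16.7 m/s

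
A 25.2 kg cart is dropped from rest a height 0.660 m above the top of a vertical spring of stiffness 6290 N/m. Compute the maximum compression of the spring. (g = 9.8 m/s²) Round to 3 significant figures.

Let x be the compression. The total drop is H + x, and the cart is instantaneously at rest at max compression, so energy conservation gives:
mg(H + x) = ½kx²
½(6290)x² − (25.2)(9.8)x − (25.2)(9.8)(0.660) = 0
3145x² − 247.0x − 163.0 = 0
x = [247.0 + √(60989 + 2.0505e+06)]/(2 × 3145) = 0.2703 m

x = 0.270 m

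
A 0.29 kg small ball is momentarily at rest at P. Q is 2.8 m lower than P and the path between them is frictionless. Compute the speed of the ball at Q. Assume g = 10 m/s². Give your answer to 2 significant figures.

v = 7.5 m/s

Mechanical energy is conserved (no friction): mgh = ½mv²
The mass cancels from both sides.
v = √(2gh) = √(2 × 10 × 2.8) = √56.000 = 7.483 m/s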